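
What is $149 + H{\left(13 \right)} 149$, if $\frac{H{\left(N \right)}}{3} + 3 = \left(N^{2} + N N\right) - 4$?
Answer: $148106$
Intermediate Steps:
$H{\left(N \right)} = -21 + 6 N^{2}$ ($H{\left(N \right)} = -9 + 3 \left(\left(N^{2} + N N\right) - 4\right) = -9 + 3 \left(\left(N^{2} + N^{2}\right) - 4\right) = -9 + 3 \left(2 N^{2} - 4\right) = -9 + 3 \left(-4 + 2 N^{2}\right) = -9 + \left(-12 + 6 N^{2}\right) = -21 + 6 N^{2}$)
$149 + H{\left(13 \right)} 149 = 149 + \left(-21 + 6 \cdot 13^{2}\right) 149 = 149 + \left(-21 + 6 \cdot 169\right) 149 = 149 + \left(-21 + 1014\right) 149 = 149 + 993 \cdot 149 = 149 + 147957 = 148106$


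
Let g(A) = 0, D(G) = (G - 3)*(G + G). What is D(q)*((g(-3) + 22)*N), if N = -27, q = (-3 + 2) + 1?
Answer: 0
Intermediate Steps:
q = 0 (q = -1 + 1 = 0)
D(G) = 2*G*(-3 + G) (D(G) = (-3 + G)*(2*G) = 2*G*(-3 + G))
D(q)*((g(-3) + 22)*N) = (2*0*(-3 + 0))*((0 + 22)*(-27)) = (2*0*(-3))*(22*(-27)) = 0*(-594) = 0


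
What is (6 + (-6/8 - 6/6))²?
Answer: 289/16 ≈ 18.063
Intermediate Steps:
(6 + (-6/8 - 6/6))² = (6 + (-6*⅛ - 6*⅙))² = (6 + (-¾ - 1))² = (6 - 7/4)² = (17/4)² = 289/16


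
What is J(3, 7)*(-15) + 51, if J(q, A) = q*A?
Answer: -264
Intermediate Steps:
J(q, A) = A*q
J(3, 7)*(-15) + 51 = (7*3)*(-15) + 51 = 21*(-15) + 51 = -315 + 51 = -264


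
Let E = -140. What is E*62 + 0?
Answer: -8680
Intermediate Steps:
E*62 + 0 = -140*62 + 0 = -8680 + 0 = -8680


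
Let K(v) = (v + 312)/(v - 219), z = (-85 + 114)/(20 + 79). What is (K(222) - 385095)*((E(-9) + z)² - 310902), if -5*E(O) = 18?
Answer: 29321469255814177/245025 ≈ 1.1967e+11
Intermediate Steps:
z = 29/99 ≈ 0.29293
E(O) = -18/5 (E(O) = -⅕*18 = -18/5)
K(v) = (312 + v)/(-219 + v)
(K(222) - 385095)*((E(-9) + z)² - 310902) = ((312 + 222)/(-219 + 222) - 385095)*((-18/5 + 29/99)² - 310902) = (534/3 - 385095)*((-1637/495)² - 310902) = ((⅓)*534 - 385095)*(2679769/245025 - 310902) = (178 - 385095)*(-76176082781/245025) = -384917*(-76176082781/245025) = 29321469255814177/245025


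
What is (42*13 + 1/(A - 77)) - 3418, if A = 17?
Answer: -172321/60 ≈ -2872.0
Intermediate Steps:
(42*13 + 1/(A - 77)) - 3418 = (42*13 + 1/(17 - 77)) - 3418 = (546 + 1/(-60)) - 3418 = (546 - 1/60) - 3418 = 32759/60 - 3418 = -172321/60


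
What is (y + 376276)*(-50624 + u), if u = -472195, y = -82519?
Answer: -153581740983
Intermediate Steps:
(y + 376276)*(-50624 + u) = (-82519 + 376276)*(-50624 - 472195) = 293757*(-522819) = -153581740983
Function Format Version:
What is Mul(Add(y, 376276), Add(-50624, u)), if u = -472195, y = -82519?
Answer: -153581740983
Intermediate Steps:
Mul(Add(y, 376276), Add(-50624, u)) = Mul(Add(-82519, 376276), Add(-50624, -472195)) = Mul(293757, -522819) = -153581740983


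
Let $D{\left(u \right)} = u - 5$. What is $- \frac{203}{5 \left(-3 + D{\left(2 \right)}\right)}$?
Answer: $\frac{203}{30} \approx 6.7667$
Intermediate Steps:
$D{\left(u \right)} = -5 + u$ ($D{\left(u \right)} = u - 5 = -5 + u$)
$- \frac{203}{5 \left(-3 + D{\left(2 \right)}\right)} = - \frac{203}{5 \left(-3 + \left(-5 + 2\right)\right)} = - \frac{203}{5 \left(-3 - 3\right)} = - \frac{203}{5 \left(-6\right)} = - \frac{203}{-30} = \left(-203\right) \left(- \frac{1}{30}\right) = \frac{203}{30}$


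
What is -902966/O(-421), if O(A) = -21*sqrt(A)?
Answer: -902966*I*sqrt(421)/8841 ≈ -2095.6*I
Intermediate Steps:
-902966/O(-421) = -902966*I*sqrt(421)/8841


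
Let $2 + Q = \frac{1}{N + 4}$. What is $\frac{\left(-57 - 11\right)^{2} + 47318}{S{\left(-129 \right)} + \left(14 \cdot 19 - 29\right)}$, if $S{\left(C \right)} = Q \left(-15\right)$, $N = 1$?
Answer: $\frac{787}{4} \approx 196.75$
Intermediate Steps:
$Q = - \frac{9}{5}$ ($Q = -2 + \frac{1}{1 + 4} = -2 + \frac{1}{5} = - \frac{9}{5} \approx -1.8$)
$S{\left(C \right)} = 27$ ($S{\left(C \right)} = \left(- \frac{9}{5}\right) \left(-15\right) = 27$)
$\frac{\left(-57 - 11\right)^{2} + 47318}{S{\left(-129 \right)} + \left(14 \cdot 19 - 29\right)} = \frac{\left(-57 - 11\right)^{2} + 47318}{27 + \left(14 \cdot 19 - 29\right)} = \frac{\left(-68\right)^{2} + 47318}{27 + \left(266 - 29\right)} = \frac{4624 + 47318}{27 + 237} = \frac{51942}{264} = 51942 \cdot \frac{1}{264} = \frac{787}{4}$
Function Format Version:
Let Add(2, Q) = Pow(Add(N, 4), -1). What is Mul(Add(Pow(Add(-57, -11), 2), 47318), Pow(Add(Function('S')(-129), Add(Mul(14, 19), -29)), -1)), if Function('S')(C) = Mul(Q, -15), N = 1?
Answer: Rational(787, 4) ≈ 196.75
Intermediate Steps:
Q = Rational(-9, 5) (Q = Add(-2, Pow(Add(1, 4), -1)) = Add(-2, Pow(5, -1)) = Add(-2, Rational(1, 5)) = Rational(-9, 5) ≈ -1.8000)
Function('S')(C) = 27 (Function('S')(C) = Mul(Rational(-9, 5), -15) = 27)
Mul(Add(Pow(Add(-57, -11), 2), 47318), Pow(Add(Function('S')(-129), Add(Mul(14, 19), -29)), -1)) = Mul(Add(Pow(Add(-57, -11), 2), 47318), Pow(Add(27, Add(Mul(14, 19), -29)), -1)) = Mul(Add(Pow(-68, 2), 47318), Pow(Add(27, Add(266, -29)), -1)) = Mul(Add(4624, 47318), Pow(Add(27, 237), -1)) = Mul(51942, Pow(264, -1)) = Mul(51942, Rational(1, 264)) = Rational(787, 4)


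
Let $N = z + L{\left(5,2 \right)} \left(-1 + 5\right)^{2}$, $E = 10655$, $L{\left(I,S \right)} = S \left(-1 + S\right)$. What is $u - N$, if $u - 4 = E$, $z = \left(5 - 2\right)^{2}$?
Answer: $10618$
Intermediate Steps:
$z = 9$ ($z = 3^{2} = 9$)
$u = 10659$ ($u = 4 + 10655 = 10659$)
$N = 41$ ($N = 9 + 2 \left(-1 + 2\right) \left(-1 + 5\right)^{2} = 9 + 2 \cdot 1 \cdot 4^{2} = 9 + 2 \cdot 16 = 9 + 32 = 41$)
$u - N = 10659 - 41 = 10618$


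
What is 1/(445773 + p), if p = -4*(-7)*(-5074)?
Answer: 1/303701 ≈ 3.2927e-6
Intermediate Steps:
p = -142072 (p = 28*(-5074) = -142072)
1/(445773 + p) = 1/(445773 - 142072) = 1/303701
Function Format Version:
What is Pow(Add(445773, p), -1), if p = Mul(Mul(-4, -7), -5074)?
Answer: Rational(1, 303701) ≈ 3.2927e-6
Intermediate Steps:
p = -142072 (p = Mul(28, -5074) = -142072)
Pow(Add(445773, p), -1) = Pow(Add(445773, -142072), -1) = Pow(303701, -1) = Rational(1, 303701)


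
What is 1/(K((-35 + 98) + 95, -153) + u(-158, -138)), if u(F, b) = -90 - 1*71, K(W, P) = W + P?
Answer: -1/156 ≈ -0.0064103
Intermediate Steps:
K(W, P) = P + W
u(F, b) = -161 (u(F, b) = -90 - 71 = -161)
1/(K((-35 + 98) + 95, -153) + u(-158, -138)) = 1/((-153 + ((-35 + 98) + 95)) - 161) = 1/((-153 + (63 + 95)) - 161) = 1/((-153 + 158) - 161) = 1/(5 - 161) = 1/(-156) = -1/156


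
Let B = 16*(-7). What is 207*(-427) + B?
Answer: -88501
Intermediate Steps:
B = -112
207*(-427) + B = 207*(-427) - 112 = -88389 - 112 = -88501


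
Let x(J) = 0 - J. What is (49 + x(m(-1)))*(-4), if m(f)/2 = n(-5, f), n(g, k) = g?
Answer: -236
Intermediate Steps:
m(f) = -10 (m(f) = 2*(-5) = -10)
x(J) = -J
(49 + x(m(-1)))*(-4) = (49 - 1*(-10))*(-4) = (49 + 10)*(-4) = 59*(-4) = -236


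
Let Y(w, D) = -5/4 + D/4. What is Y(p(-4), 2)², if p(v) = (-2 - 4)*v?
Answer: 9/16 ≈ 0.56250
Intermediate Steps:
p(v) = -6*v
Y(w, D) = -5/4 + D/4 (Y(w, D) = -5*¼ + D*(¼) = -5/4 + D/4)
Y(p(-4), 2)² = (-5/4 + (¼)*2)² = (-5/4 + ½)² = (-¾)² = 9/16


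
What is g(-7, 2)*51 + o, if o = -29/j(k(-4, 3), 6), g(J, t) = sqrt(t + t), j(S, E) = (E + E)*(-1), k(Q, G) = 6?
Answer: 1253/12 ≈ 104.42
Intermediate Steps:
j(S, E) = -2*E (j(S, E) = (2*E)*(-1) = -2*E)
g(J, t) = sqrt(2)*sqrt(t) (g(J, t) = sqrt(2*t) = sqrt(2)*sqrt(t))
o = 29/12 (o = -29/((-2*6)) = -29/(-12) = -29*(-1/12) = 29/12 ≈ 2.4167)
g(-7, 2)*51 + o = (sqrt(2)*sqrt(2))*51 + 29/12 = 2*51 + 29/12 = 102 + 29/12 = 1253/12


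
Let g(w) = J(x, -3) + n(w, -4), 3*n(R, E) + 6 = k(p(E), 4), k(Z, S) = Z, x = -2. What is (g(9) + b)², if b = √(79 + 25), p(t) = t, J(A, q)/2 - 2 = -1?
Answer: 952/9 - 16*√26/3 ≈ 78.583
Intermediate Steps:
J(A, q) = 2 (J(A, q) = 4 + 2*(-1) = 4 - 2 = 2)
b = 2*√26 (b = √104 = 2*√26 ≈ 10.198)
n(R, E) = -2 + E/3
g(w) = -4/3 (g(w) = 2 + (-2 + (⅓)*(-4)) = 2 + (-2 - 4/3) = 2 - 10/3 = -4/3)
(g(9) + b)² = (-4/3 + 2*√26)²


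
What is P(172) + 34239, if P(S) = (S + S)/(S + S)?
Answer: 34240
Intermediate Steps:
P(S) = 1 (P(S) = (2*S)/((2*S)) = (2*S)*(1/(2*S)) = 1)
P(172) + 34239 = 1 + 34239 = 34240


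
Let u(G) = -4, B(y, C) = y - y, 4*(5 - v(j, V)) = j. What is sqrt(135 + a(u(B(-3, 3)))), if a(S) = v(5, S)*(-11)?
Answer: 5*sqrt(15)/2 ≈ 9.6825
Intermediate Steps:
v(j, V) = 5 - j/4
B(y, C) = 0
a(S) = -165/4 (a(S) = (5 - 1/4*5)*(-11) = (5 - 5/4)*(-11) = (15/4)*(-11) = -165/4)
sqrt(135 + a(u(B(-3, 3)))) = sqrt(135 - 165/4) = sqrt(375/4) = 5*sqrt(15)/2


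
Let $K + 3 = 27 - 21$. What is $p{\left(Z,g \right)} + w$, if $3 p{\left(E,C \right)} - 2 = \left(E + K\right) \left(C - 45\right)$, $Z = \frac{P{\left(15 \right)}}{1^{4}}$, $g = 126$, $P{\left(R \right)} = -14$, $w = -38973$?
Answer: $- \frac{117808}{3} \approx -39269.0$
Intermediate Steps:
$K = 3$ ($K = -3 + \left(27 - 21\right) = -3 + 6 = 3$)
$Z = -14$ ($Z = - \frac{14}{1^{4}} = - \frac{14}{1} = \left(-14\right) 1 = -14$)
$p{\left(E,C \right)} = \frac{2}{3} + \frac{\left(-45 + C\right) \left(3 + E\right)}{3}$ ($p{\left(E,C \right)} = \frac{2}{3} + \frac{\left(E + 3\right) \left(C - 45\right)}{3} = \frac{2}{3} + \frac{\left(3 + E\right) \left(-45 + C\right)}{3} = \frac{2}{3} + \frac{\left(-45 + C\right) \left(3 + E\right)}{3}$)
$p{\left(Z,g \right)} + w = \left(- \frac{133}{3} + 126 - -210 + \frac{1}{3} \cdot 126 \left(-14\right)\right) - 38973 = \left(- \frac{133}{3} + 126 + 210 - 588\right) - 38973 = - \frac{889}{3} - 38973 = - \frac{117808}{3}$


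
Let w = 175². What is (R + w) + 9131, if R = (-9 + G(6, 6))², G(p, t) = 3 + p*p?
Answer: 40656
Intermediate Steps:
G(p, t) = 3 + p²
w = 30625
R = 900 (R = (-9 + (3 + 6²))² = (-9 + (3 + 36))² = (-9 + 39)² = 30² = 900)
(R + w) + 9131 = (900 + 30625) + 9131 = 31525 + 9131 = 40656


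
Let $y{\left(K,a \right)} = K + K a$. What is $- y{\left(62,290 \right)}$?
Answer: $-18042$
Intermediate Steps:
$- y{\left(62,290 \right)} = - 62 \left(1 + 290\right) = - 62 \cdot 291 = \left(-1\right) 18042 = -18042$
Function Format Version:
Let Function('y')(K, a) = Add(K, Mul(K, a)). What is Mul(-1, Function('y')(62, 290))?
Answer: -18042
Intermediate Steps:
Mul(-1, Function('y')(62, 290)) = Mul(-1, Mul(62, Add(1, 290))) = Mul(-1, Mul(62, 291)) = Mul(-1, 18042) = -18042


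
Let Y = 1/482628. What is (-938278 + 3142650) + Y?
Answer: 1063891649617/482628 ≈ 2.2044e+6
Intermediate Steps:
Y = 1/482628 ≈ 2.0720e-6
(-938278 + 3142650) + Y = (-938278 + 3142650) + 1/482628 = 2204372 + 1/482628 = 1063891649617/482628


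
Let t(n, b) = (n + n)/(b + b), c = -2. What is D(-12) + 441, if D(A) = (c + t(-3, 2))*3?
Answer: 861/2 ≈ 430.50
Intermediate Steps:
t(n, b) = n/b (t(n, b) = (2*n)/((2*b)) = (2*n)*(1/(2*b)) = n/b)
D(A) = -21/2 (D(A) = (-2 - 3/2)*3 = -7/2*3 = -21/2)
D(-12) + 441 = -21/2 + 441 = 861/2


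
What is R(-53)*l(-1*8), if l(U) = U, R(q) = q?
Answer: 424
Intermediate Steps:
R(-53)*l(-1*8) = -(-53)*8 = -53*(-8) = 424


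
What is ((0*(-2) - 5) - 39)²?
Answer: 1936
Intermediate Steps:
((0*(-2) - 5) - 39)² = ((0 - 5) - 39)² = (-5 - 39)² = (-44)² = 1936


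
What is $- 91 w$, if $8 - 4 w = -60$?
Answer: $-1547$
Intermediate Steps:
$w = 17$ ($w = 2 - -15 = 2 + 15 = 17$)
$- 91 w = \left(-91\right) 17 = -1547$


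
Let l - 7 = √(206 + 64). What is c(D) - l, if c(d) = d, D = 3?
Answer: -4 - 3*√30 ≈ -20.432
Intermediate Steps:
l = 7 + 3*√30 (l = 7 + √(206 + 64) = 7 + √270 = 7 + 3*√30 ≈ 23.432)
c(D) - l = 3 - (7 + 3*√30) = 3 + (-7 - 3*√30) = -4 - 3*√30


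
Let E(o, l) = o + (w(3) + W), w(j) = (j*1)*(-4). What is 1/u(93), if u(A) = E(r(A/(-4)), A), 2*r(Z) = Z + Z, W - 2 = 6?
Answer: -4/109 ≈ -0.036697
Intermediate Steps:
w(j) = -4*j (w(j) = j*(-4) = -4*j)
W = 8 (W = 2 + 6 = 8)
r(Z) = Z (r(Z) = (Z + Z)/2 = (2*Z)/2 = Z)
E(o, l) = -4 + o (E(o, l) = o + (-4*3 + 8) = o + (-12 + 8) = o - 4 = -4 + o)
u(A) = -4 - A/4 (u(A) = -4 + A/(-4) = -4 + A*(-1/4) = -4 - A/4)
1/u(93) = 1/(-4 - 1/4*93) = 1/(-4 - 93/4) = 1/(-109/4) = -4/109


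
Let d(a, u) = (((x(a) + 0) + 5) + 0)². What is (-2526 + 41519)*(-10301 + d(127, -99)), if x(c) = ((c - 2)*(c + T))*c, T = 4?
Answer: 168639302110874807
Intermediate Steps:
x(c) = c*(-2 + c)*(4 + c) (x(c) = ((c - 2)*(c + 4))*c = ((-2 + c)*(4 + c))*c = c*(-2 + c)*(4 + c))
d(a, u) = (5 + a*(-8 + a² + 2*a))² (d(a, u) = (((a*(-8 + a² + 2*a) + 0) + 5) + 0)² = ((a*(-8 + a² + 2*a) + 5) + 0)² = ((5 + a*(-8 + a² + 2*a)) + 0)² = (5 + a*(-8 + a² + 2*a))²)
(-2526 + 41519)*(-10301 + d(127, -99)) = (-2526 + 41519)*(-10301 + (5 + 127*(-8 + 127² + 2*127))²) = 38993*(-10301 + (5 + 127*(-8 + 16129 + 254))²) = 38993*(-10301 + (5 + 127*16375)²) = 38993*(-10301 + (5 + 2079625)²) = 38993*(-10301 + 2079630²) = 38993*(-10301 + 4324860936900) = 38993*4324860926599 = 168639302110874807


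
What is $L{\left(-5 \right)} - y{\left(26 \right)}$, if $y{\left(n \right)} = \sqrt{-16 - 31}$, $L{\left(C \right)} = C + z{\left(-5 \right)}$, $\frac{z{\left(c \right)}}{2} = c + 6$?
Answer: $-3 - i \sqrt{47} \approx -3.0 - 6.8557 i$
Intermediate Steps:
$z{\left(c \right)} = 12 + 2 c$ ($z{\left(c \right)} = 2 \left(c + 6\right) = 2 \left(6 + c\right) = 12 + 2 c$)
$L{\left(C \right)} = 2 + C$ ($L{\left(C \right)} = C + \left(12 + 2 \left(-5\right)\right) = C + \left(12 - 10\right) = C + 2 = 2 + C$)
$y{\left(n \right)} = i \sqrt{47}$ ($y{\left(n \right)} = \sqrt{-47} = i \sqrt{47}$)
$L{\left(-5 \right)} - y{\left(26 \right)} = \left(2 - 5\right) - i \sqrt{47} = -3 - i \sqrt{47}$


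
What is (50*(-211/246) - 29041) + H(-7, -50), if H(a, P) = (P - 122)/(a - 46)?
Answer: -189576698/6519 ≈ -29081.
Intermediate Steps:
H(a, P) = (-122 + P)/(-46 + a)
(50*(-211/246) - 29041) + H(-7, -50) = (50*(-211/246) - 29041) + (-122 - 50)/(-46 - 7) = (50*(-211*1/246) - 29041) - 172/(-53) = (50*(-211/246) - 29041) - 1/53*(-172) = (-5275/123 - 29041) + 172/53 = -3577318/123 + 172/53 = -189576698/6519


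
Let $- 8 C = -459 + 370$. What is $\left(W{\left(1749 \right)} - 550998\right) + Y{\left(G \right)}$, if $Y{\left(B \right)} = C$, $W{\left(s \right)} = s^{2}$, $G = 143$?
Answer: $\frac{20064113}{8} \approx 2.508 \cdot 10^{6}$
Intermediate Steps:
$C = \frac{89}{8}$ ($C = - \frac{-459 + 370}{8} = \left(- \frac{1}{8}\right) \left(-89\right) = \frac{89}{8} \approx 11.125$)
$Y{\left(B \right)} = \frac{89}{8}$
$\left(W{\left(1749 \right)} - 550998\right) + Y{\left(G \right)} = \left(1749^{2} - 550998\right) + \frac{89}{8} = \left(3059001 - 550998\right) + \frac{89}{8} = 2508003 + \frac{89}{8} = \frac{20064113}{8}$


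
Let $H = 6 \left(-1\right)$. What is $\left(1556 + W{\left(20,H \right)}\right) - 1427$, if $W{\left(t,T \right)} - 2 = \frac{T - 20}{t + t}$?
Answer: $\frac{2607}{20} \approx 130.35$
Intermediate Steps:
$H = -6$
$W{\left(t,T \right)} = 2 + \frac{-20 + T}{2 t}$ ($W{\left(t,T \right)} = 2 + \frac{T - 20}{t + t} = 2 + \frac{-20 + T}{2 t}$)
$\left(1556 + W{\left(20,H \right)}\right) - 1427 = \left(1556 + \frac{-20 - 6 + 4 \cdot 20}{2 \cdot 20}\right) - 1427 = \left(1556 + \frac{1}{2} \cdot \frac{1}{20} \left(-20 - 6 + 80\right)\right) - 1427 = \left(1556 + \frac{1}{2} \cdot \frac{1}{20} \cdot 54\right) - 1427 = \left(1556 + \frac{27}{20}\right) - 1427 = \frac{31147}{20} - 1427 = \frac{2607}{20}$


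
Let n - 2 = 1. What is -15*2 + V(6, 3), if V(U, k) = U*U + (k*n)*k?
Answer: 33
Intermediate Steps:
n = 3 (n = 2 + 1 = 3)
V(U, k) = U² + 3*k² (V(U, k) = U*U + (k*3)*k = U² + (3*k)*k = U² + 3*k²)
-15*2 + V(6, 3) = -15*2 + (6² + 3*3²) = -30 + (36 + 3*9) = -30 + (36 + 27) = -30 + 63 = 33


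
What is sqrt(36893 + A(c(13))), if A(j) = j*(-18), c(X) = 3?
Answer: sqrt(36839) ≈ 191.93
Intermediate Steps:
A(j) = -18*j
sqrt(36893 + A(c(13))) = sqrt(36893 - 18*3) = sqrt(36893 - 54) = sqrt(36839)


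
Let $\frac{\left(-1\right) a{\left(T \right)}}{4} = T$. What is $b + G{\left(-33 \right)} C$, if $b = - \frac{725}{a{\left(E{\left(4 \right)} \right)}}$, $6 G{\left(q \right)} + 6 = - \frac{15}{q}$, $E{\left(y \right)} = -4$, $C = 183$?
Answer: $- \frac{37743}{176} \approx -214.45$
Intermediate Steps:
$a{\left(T \right)} = - 4 T$
$G{\left(q \right)} = -1 - \frac{5}{2 q}$ ($G{\left(q \right)} = -1 + \frac{\left(-15\right) \frac{1}{q}}{6} = -1 - \frac{5}{2 q}$)
$b = - \frac{725}{16}$ ($b = - \frac{725}{\left(-4\right) \left(-4\right)} = - \frac{725}{16} \approx -45.313$)
$b + G{\left(-33 \right)} C = - \frac{725}{16} + \frac{- \frac{5}{2} - -33}{-33} \cdot 183 = - \frac{725}{16} + - \frac{- \frac{5}{2} + 33}{33} \cdot 183 = - \frac{725}{16} + \left(- \frac{1}{33}\right) \frac{61}{2} \cdot 183 = - \frac{725}{16} - \frac{3721}{22} = - \frac{37743}{176}$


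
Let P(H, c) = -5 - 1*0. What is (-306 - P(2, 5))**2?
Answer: 90601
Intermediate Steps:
P(H, c) = -5 (P(H, c) = -5 + 0 = -5)
(-306 - P(2, 5))**2 = (-306 - 1*(-5))**2 = (-306 + 5)**2 = (-301)**2 = 90601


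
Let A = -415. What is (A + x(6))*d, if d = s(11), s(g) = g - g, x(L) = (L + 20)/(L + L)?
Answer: 0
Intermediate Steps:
x(L) = (20 + L)/(2*L) (x(L) = (20 + L)/((2*L)) = (20 + L)*(1/(2*L)) = (20 + L)/(2*L))
s(g) = 0
d = 0
(A + x(6))*d = (-415 + (½)*(20 + 6)/6)*0 = (-415 + (½)*(⅙)*26)*0 = (-415 + 13/6)*0 = -2477/6*0 = 0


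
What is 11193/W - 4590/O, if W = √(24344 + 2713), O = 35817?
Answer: -1530/11939 + 3731*√27057/9019 ≈ 67.918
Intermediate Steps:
W = √27057 ≈ 164.49
11193/W - 4590/O = 11193/(√27057) - 4590/35817 = 11193*(√27057/27057) - 4590*1/35817 = 3731*√27057/9019 - 1530/11939 = -1530/11939 + 3731*√27057/9019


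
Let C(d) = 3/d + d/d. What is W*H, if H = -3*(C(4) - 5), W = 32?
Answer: 312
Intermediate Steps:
C(d) = 1 + 3/d (C(d) = 3/d + 1 = 1 + 3/d)
H = 39/4 (H = -3*((3 + 4)/4 - 5) = -3*((¼)*7 - 5) = -3*(7/4 - 5) = -3*(-13/4) = 39/4 ≈ 9.7500)
W*H = 32*(39/4) = 312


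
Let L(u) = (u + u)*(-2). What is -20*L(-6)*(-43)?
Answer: 20640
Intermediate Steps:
L(u) = -4*u (L(u) = (2*u)*(-2) = -4*u)
-20*L(-6)*(-43) = -(-80)*(-6)*(-43) = -20*24*(-43) = -480*(-43) = 20640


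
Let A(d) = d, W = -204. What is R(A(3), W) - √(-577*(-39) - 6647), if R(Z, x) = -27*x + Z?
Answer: 5511 - 4*√991 ≈ 5385.1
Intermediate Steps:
R(Z, x) = Z - 27*x
R(A(3), W) - √(-577*(-39) - 6647) = (3 - 27*(-204)) - √(-577*(-39) - 6647) = (3 + 5508) - √(22503 - 6647) = 5511 - √15856 = 5511 - 4*√991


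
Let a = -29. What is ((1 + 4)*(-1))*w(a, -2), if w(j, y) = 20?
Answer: -100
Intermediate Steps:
((1 + 4)*(-1))*w(a, -2) = ((1 + 4)*(-1))*20 = (5*(-1))*20 = -5*20 = -100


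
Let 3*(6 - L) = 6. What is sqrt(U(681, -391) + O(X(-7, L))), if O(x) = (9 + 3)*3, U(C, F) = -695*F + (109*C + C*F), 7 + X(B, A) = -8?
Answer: 11*sqrt(659) ≈ 282.38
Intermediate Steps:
L = 4 (L = 6 - 1/3*6 = 6 - 2 = 4)
X(B, A) = -15 (X(B, A) = -7 - 8 = -15)
U(C, F) = -695*F + 109*C + C*F
O(x) = 36 (O(x) = 12*3 = 36)
sqrt(U(681, -391) + O(X(-7, L))) = sqrt((-695*(-391) + 109*681 + 681*(-391)) + 36) = sqrt((271745 + 74229 - 266271) + 36) = sqrt(79703 + 36) = sqrt(79739) = 11*sqrt(659)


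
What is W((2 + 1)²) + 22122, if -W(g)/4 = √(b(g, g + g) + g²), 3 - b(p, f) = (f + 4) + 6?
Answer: 22122 - 8*√14 ≈ 22092.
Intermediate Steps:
b(p, f) = -7 - f (b(p, f) = 3 - ((f + 4) + 6) = 3 - ((4 + f) + 6) = 3 - (10 + f) = 3 + (-10 - f) = -7 - f)
W(g) = -4*√(-7 + g² - 2*g) (W(g) = -4*√((-7 - (g + g)) + g²) = -4*√((-7 - 2*g) + g²) = -4*√(-7 + g² - 2*g))
W((2 + 1)²) + 22122 = -4*√(-7 + ((2 + 1)²)² - 2*(2 + 1)²) + 22122 = -4*√(-7 + (3²)² - 2*3²) + 22122 = -4*√(-7 + 9² - 2*9) + 22122 = -4*√(-7 + 81 - 18) + 22122 = -8*√14 + 22122 = 22122 - 8*√14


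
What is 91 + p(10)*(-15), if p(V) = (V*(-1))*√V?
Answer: 91 + 150*√10 ≈ 565.34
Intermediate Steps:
p(V) = -V^(3/2) (p(V) = (-V)*√V = -V^(3/2))
91 + p(10)*(-15) = 91 - 10^(3/2)*(-15) = 91 - 10*√10*(-15) = 91 + 150*√10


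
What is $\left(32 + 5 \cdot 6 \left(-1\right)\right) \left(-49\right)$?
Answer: $-98$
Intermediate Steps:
$\left(32 + 5 \cdot 6 \left(-1\right)\right) \left(-49\right) = \left(32 + 30 \left(-1\right)\right) \left(-49\right) = \left(32 - 30\right) \left(-49\right) = 2 \left(-49\right) = -98$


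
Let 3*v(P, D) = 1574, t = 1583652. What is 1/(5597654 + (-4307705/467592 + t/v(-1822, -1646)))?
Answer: 367994904/2061015510700357 ≈ 1.7855e-7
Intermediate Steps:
v(P, D) = 1574/3 (v(P, D) = (⅓)*1574 = 1574/3)
1/(5597654 + (-4307705/467592 + t/v(-1822, -1646))) = 1/(5597654 + (-4307705/467592 + 1583652/(1574/3))) = 1/(5597654 + (-4307705*1/467592 + 1583652*(3/1574))) = 1/(5597654 + (-4307705/467592 + 2375478/787)) = 1/(5597654 + 1107364345141/367994904) = 1/(2061015510700357/367994904) = 367994904/2061015510700357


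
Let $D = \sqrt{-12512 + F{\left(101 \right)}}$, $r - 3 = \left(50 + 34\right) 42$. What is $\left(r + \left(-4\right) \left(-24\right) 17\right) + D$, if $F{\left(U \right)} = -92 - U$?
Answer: $5163 + 11 i \sqrt{105} \approx 5163.0 + 112.72 i$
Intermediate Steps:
$r = 3531$ ($r = 3 + \left(50 + 34\right) 42 = 3 + 84 \cdot 42 = 3 + 3528 = 3531$)
$D = 11 i \sqrt{105}$ ($D = \sqrt{-12512 - 193} = \sqrt{-12705} = 11 i \sqrt{105} \approx 112.72 i$)
$\left(r + \left(-4\right) \left(-24\right) 17\right) + D = \left(3531 + \left(-4\right) \left(-24\right) 17\right) + 11 i \sqrt{105} = \left(3531 + 96 \cdot 17\right) + 11 i \sqrt{105} = \left(3531 + 1632\right) + 11 i \sqrt{105} = 5163 + 11 i \sqrt{105}$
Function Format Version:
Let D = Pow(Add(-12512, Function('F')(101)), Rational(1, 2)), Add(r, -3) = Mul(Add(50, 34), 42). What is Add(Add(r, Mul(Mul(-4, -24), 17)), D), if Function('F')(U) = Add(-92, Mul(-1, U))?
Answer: Add(5163, Mul(11, I, Pow(105, Rational(1, 2)))) ≈ Add(5163.0, Mul(112.72, I))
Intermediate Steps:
r = 3531 (r = Add(3, Mul(Add(50, 34), 42)) = Add(3, Mul(84, 42)) = Add(3, 3528) = 3531)
D = Mul(11, I, Pow(105, Rational(1, 2))) (D = Pow(Add(-12512, Add(-92, Mul(-1, 101))), Rational(1, 2)) = Pow(Add(-12512, Add(-92, -101)), Rational(1, 2)) = Pow(Add(-12512, -193), Rational(1, 2)) = Pow(-12705, Rational(1, 2)) = Mul(11, I, Pow(105, Rational(1, 2))) ≈ Mul(112.72, I))
Add(Add(r, Mul(Mul(-4, -24), 17)), D) = Add(Add(3531, Mul(Mul(-4, -24), 17)), Mul(11, I, Pow(105, Rational(1, 2)))) = Add(Add(3531, Mul(96, 17)), Mul(11, I, Pow(105, Rational(1, 2)))) = Add(Add(3531, 1632), Mul(11, I, Pow(105, Rational(1, 2)))) = Add(5163, Mul(11, I, Pow(105, Rational(1, 2))))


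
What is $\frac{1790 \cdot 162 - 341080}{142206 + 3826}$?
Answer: $- \frac{12775}{36508} \approx -0.34992$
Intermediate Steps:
$\frac{1790 \cdot 162 - 341080}{142206 + 3826} = \frac{289980 - 341080}{146032} = \left(-51100\right) \frac{1}{146032} = - \frac{12775}{36508}$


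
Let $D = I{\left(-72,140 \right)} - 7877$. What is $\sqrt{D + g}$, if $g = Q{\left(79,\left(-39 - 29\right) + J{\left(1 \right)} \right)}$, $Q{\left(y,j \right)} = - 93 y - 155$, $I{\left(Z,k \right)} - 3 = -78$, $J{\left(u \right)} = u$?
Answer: $i \sqrt{15454} \approx 124.31 i$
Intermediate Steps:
$I{\left(Z,k \right)} = -75$ ($I{\left(Z,k \right)} = 3 - 78 = -75$)
$Q{\left(y,j \right)} = -155 - 93 y$
$D = -7952$ ($D = -75 - 7877 = -7952$)
$g = -7502$ ($g = -155 - 7347 = -7502$)
$\sqrt{D + g} = \sqrt{-7952 - 7502} = \sqrt{-15454} = i \sqrt{15454}$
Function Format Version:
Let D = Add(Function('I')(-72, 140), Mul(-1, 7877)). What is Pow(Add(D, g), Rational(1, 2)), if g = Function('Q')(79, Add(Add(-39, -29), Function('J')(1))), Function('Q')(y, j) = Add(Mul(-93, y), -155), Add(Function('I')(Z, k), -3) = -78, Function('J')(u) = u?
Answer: Mul(I, Pow(15454, Rational(1, 2))) ≈ Mul(124.31, I)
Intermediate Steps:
Function('I')(Z, k) = -75 (Function('I')(Z, k) = Add(3, -78) = -75)
Function('Q')(y, j) = Add(-155, Mul(-93, y))
D = -7952 (D = Add(-75, Mul(-1, 7877)) = Add(-75, -7877) = -7952)
g = -7502 (g = Add(-155, Mul(-93, 79)) = Add(-155, -7347) = -7502)
Pow(Add(D, g), Rational(1, 2)) = Pow(Add(-7952, -7502), Rational(1, 2)) = Pow(-15454, Rational(1, 2)) = Mul(I, Pow(15454, Rational(1, 2)))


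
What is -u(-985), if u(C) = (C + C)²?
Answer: -3880900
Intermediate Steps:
u(C) = 4*C² (u(C) = (2*C)² = 4*C²)
-u(-985) = -4*(-985)² = -4*970225 = -1*3880900 = -3880900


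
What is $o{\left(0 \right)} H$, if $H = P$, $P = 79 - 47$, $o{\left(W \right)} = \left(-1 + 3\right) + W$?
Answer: $64$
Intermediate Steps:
$o{\left(W \right)} = 2 + W$
$P = 32$
$H = 32$
$o{\left(0 \right)} H = \left(2 + 0\right) 32 = 2 \cdot 32 = 64$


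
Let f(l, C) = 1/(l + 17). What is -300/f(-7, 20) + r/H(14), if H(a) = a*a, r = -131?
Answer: -588131/196 ≈ -3000.7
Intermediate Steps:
f(l, C) = 1/(17 + l)
H(a) = a²
-300/f(-7, 20) + r/H(14) = -300/(1/(17 - 7)) - 131/(14²) = -300/(1/10) - 131/196 = -300/⅒ - 131*1/196 = -300*10 - 131/196 = -3000 - 131/196 = -588131/196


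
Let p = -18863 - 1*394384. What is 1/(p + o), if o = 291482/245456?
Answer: -122728/50716832075 ≈ -2.4199e-6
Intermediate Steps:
p = -413247 (p = -18863 - 394384 = -413247)
o = 145741/122728 (o = 291482*(1/245456) = 145741/122728 ≈ 1.1875)
1/(p + o) = 1/(-413247 + 145741/122728) = 1/(-50716832075/122728) = -122728/50716832075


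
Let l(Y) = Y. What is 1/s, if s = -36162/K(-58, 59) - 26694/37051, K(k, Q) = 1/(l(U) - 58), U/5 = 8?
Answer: 37051/24117062022 ≈ 1.5363e-6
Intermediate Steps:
U = 40 (U = 5*8 = 40)
K(k, Q) = -1/18 (K(k, Q) = 1/(40 - 58) = 1/(-18) = -1/18)
s = 24117062022/37051 (s = -36162/(-1/18) - 26694/37051 = -36162*(-18) - 26694*1/37051 = 650916 - 26694/37051 = 24117062022/37051 ≈ 6.5092e+5)
1/s = 1/(24117062022/37051) = 37051/24117062022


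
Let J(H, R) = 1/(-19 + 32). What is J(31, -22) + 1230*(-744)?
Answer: -11896559/13 ≈ -9.1512e+5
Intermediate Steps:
J(H, R) = 1/13
J(31, -22) + 1230*(-744) = 1/13 + 1230*(-744) = 1/13 - 915120 = -11896559/13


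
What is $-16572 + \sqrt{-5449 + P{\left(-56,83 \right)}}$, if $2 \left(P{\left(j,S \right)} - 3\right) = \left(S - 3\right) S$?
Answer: $-16572 + i \sqrt{2126} \approx -16572.0 + 46.109 i$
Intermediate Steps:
$P{\left(j,S \right)} = 3 + \frac{S \left(-3 + S\right)}{2}$ ($P{\left(j,S \right)} = 3 + \frac{\left(S - 3\right) S}{2} = 3 + \frac{\left(-3 + S\right) S}{2} = 3 + \frac{S \left(-3 + S\right)}{2}$)
$-16572 + \sqrt{-5449 + P{\left(-56,83 \right)}} = -16572 + \sqrt{-5449 + \left(3 + \frac{83^{2}}{2} - \frac{249}{2}\right)} = -16572 + \sqrt{-5449 + \left(3 + \frac{1}{2} \cdot 6889 - \frac{249}{2}\right)} = -16572 + \sqrt{-5449 + \left(3 + \frac{6889}{2} - \frac{249}{2}\right)} = -16572 + \sqrt{-5449 + 3323} = -16572 + \sqrt{-2126} = -16572 + i \sqrt{2126}$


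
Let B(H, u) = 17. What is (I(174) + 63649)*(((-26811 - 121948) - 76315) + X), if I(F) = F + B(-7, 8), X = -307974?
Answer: -34029784320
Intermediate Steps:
I(F) = 17 + F (I(F) = F + 17 = 17 + F)
(I(174) + 63649)*(((-26811 - 121948) - 76315) + X) = ((17 + 174) + 63649)*(((-26811 - 121948) - 76315) - 307974) = (191 + 63649)*((-148759 - 76315) - 307974) = 63840*(-225074 - 307974) = 63840*(-533048) = -34029784320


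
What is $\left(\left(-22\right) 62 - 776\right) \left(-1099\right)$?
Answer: $2351860$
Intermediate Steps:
$\left(\left(-22\right) 62 - 776\right) \left(-1099\right) = \left(-1364 - 776\right) \left(-1099\right) = \left(-2140\right) \left(-1099\right) = 2351860$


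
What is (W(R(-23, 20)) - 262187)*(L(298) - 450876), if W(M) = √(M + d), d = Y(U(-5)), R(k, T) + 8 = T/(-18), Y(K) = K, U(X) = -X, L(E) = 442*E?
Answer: 83679602920 - 319160*I*√37/3 ≈ 8.368e+10 - 6.4713e+5*I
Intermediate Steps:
R(k, T) = -8 - T/18 (R(k, T) = -8 + T/(-18) = -8 + T*(-1/18) = -8 - T/18)
d = 5 (d = -1*(-5) = 5)
W(M) = √(5 + M) (W(M) = √(M + 5) = √(5 + M))
(W(R(-23, 20)) - 262187)*(L(298) - 450876) = (√(5 + (-8 - 1/18*20)) - 262187)*(442*298 - 450876) = (√(5 + (-8 - 10/9)) - 262187)*(131716 - 450876) = (√(5 - 82/9) - 262187)*(-319160) = (√(-37/9) - 262187)*(-319160) = (I*√37/3 - 262187)*(-319160) = (-262187 + I*√37/3)*(-319160) = 83679602920 - 319160*I*√37/3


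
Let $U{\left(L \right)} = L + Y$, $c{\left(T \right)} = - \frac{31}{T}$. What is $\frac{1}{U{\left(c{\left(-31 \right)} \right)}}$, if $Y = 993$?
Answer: $\frac{1}{994} \approx 0.001006$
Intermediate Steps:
$U{\left(L \right)} = 993 + L$ ($U{\left(L \right)} = L + 993 = 993 + L$)
$\frac{1}{U{\left(c{\left(-31 \right)} \right)}} = \frac{1}{993 - \frac{31}{-31}} = \frac{1}{993 - -1} = \frac{1}{993 + 1} = \frac{1}{994}$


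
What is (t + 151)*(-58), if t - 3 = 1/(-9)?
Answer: -80330/9 ≈ -8925.6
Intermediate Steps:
t = 26/9 (t = 3 + 1/(-9) = 3 - ⅑ = 26/9 ≈ 2.8889)
(t + 151)*(-58) = (26/9 + 151)*(-58) = (1385/9)*(-58) = -80330/9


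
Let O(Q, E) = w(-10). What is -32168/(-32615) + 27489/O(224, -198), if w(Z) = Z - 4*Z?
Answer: 11966917/13046 ≈ 917.29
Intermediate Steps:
w(Z) = -3*Z
O(Q, E) = 30 (O(Q, E) = -3*(-10) = 30)
-32168/(-32615) + 27489/O(224, -198) = -32168/(-32615) + 27489/30 = -32168*(-1/32615) + 27489*(1/30) = 32168/32615 + 9163/10 = 11966917/13046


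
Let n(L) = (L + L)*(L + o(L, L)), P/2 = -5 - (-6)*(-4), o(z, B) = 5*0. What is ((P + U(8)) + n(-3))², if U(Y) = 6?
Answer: 1156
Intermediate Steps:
o(z, B) = 0
P = -58 (P = 2*(-5 - (-6)*(-4)) = 2*(-5 - 1*24) = 2*(-5 - 24) = 2*(-29) = -58)
n(L) = 2*L² (n(L) = (L + L)*(L + 0) = (2*L)*L = 2*L²)
((P + U(8)) + n(-3))² = ((-58 + 6) + 2*(-3)²)² = (-52 + 2*9)² = (-52 + 18)² = (-34)² = 1156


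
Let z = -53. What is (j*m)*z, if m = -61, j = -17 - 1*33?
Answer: -161650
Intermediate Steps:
j = -50 (j = -17 - 33 = -50)
(j*m)*z = -50*(-61)*(-53) = 3050*(-53) = -161650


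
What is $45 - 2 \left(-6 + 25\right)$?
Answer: $7$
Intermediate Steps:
$45 - 2 \left(-6 + 25\right) = 45 - 38 = 7$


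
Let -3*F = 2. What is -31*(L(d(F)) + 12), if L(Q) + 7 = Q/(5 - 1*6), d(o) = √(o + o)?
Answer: -155 + 62*I*√3/3 ≈ -155.0 + 35.796*I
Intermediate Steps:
F = -⅔ (F = -⅓*2 = -⅔ ≈ -0.66667)
d(o) = √2*√o (d(o) = √(2*o) = √2*√o)
L(Q) = -7 - Q (L(Q) = -7 + Q/(5 - 1*6) = -7 + Q/(5 - 6) = -7 + Q/(-1) = -7 + Q*(-1) = -7 - Q)
-31*(L(d(F)) + 12) = -31*((-7 - √2*√(-⅔)) + 12) = -31*((-7 - √2*I*√6/3) + 12) = -31*((-7 - 2*I*√3/3) + 12) = -31*(5 - 2*I*√3/3) = -155 + 62*I*√3/3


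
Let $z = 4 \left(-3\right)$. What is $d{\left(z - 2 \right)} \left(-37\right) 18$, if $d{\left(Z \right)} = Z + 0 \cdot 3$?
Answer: $9324$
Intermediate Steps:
$z = -12$
$d{\left(Z \right)} = Z$ ($d{\left(Z \right)} = Z + 0 = Z$)
$d{\left(z - 2 \right)} \left(-37\right) 18 = \left(-12 - 2\right) \left(-37\right) 18 = \left(-14\right) \left(-37\right) 18 = 518 \cdot 18 = 9324$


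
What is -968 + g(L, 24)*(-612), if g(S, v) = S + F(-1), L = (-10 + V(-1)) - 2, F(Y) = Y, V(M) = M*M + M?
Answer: 6988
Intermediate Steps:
V(M) = M + M² (V(M) = M² + M = M + M²)
L = -12 (L = (-10 - (1 - 1)) - 2 = (-10 - 1*0) - 2 = (-10 + 0) - 2 = -10 - 2 = -12)
g(S, v) = -1 + S (g(S, v) = S - 1 = -1 + S)
-968 + g(L, 24)*(-612) = -968 + (-1 - 12)*(-612) = -968 - 13*(-612) = -968 + 7956 = 6988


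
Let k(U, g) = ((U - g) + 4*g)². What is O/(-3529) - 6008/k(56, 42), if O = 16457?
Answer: -141580975/29223649 ≈ -4.8447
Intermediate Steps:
k(U, g) = (U + 3*g)²
O/(-3529) - 6008/k(56, 42) = 16457/(-3529) - 6008/(56 + 3*42)² = 16457*(-1/3529) - 6008/(56 + 126)² = -16457/3529 - 6008/(182²) = -16457/3529 - 6008/33124 = -16457/3529 - 6008*1/33124 = -16457/3529 - 1502/8281 = -141580975/29223649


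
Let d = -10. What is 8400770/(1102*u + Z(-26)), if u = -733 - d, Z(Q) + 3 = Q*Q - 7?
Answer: -840077/79608 ≈ -10.553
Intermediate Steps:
Z(Q) = -10 + Q² (Z(Q) = -3 + (Q*Q - 7) = -3 + (Q² - 7) = -3 + (-7 + Q²) = -10 + Q²)
u = -723 (u = -733 - 1*(-10) = -733 + 10 = -723)
8400770/(1102*u + Z(-26)) = 8400770/(1102*(-723) + (-10 + (-26)²)) = 8400770/(-796746 + (-10 + 676)) = 8400770/(-796746 + 666) = 8400770/(-796080) = 8400770*(-1/796080) = -840077/79608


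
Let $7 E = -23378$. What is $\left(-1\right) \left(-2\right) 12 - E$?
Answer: $\frac{23546}{7} \approx 3363.7$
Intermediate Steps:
$E = - \frac{23378}{7}$ ($E = \frac{1}{7} \left(-23378\right) = - \frac{23378}{7} \approx -3339.7$)
$\left(-1\right) \left(-2\right) 12 - E = \left(-1\right) \left(-2\right) 12 - - \frac{23378}{7} = 2 \cdot 12 + \frac{23378}{7} = 24 + \frac{23378}{7} = \frac{23546}{7}$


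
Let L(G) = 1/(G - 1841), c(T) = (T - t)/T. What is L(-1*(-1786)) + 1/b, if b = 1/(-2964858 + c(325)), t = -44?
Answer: -10599363356/3575 ≈ -2.9649e+6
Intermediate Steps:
c(T) = (44 + T)/T (c(T) = (T - 1*(-44))/T = (T + 44)/T = (44 + T)/T)
L(G) = 1/(-1841 + G)
b = -325/963578481 (b = 1/(-2964858 + (44 + 325)/325) = 1/(-2964858 + (1/325)*369) = 1/(-2964858 + 369/325) = 1/(-963578481/325) = -325/963578481 ≈ -3.3728e-7)
L(-1*(-1786)) + 1/b = 1/(-1841 - 1*(-1786)) + 1/(-325/963578481) = 1/(-1841 + 1786) - 963578481/325 = 1/(-55) - 963578481/325 = -1/55 - 963578481/325 = -10599363356/3575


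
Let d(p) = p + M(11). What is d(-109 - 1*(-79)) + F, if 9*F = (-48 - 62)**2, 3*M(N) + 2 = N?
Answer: 11857/9 ≈ 1317.4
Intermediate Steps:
M(N) = -2/3 + N/3
F = 12100/9 (F = (-48 - 62)**2/9 = (1/9)*(-110)**2 = (1/9)*12100 = 12100/9 ≈ 1344.4)
d(p) = 3 + p (d(p) = p + (-2/3 + (1/3)*11) = p + (-2/3 + 11/3) = p + 3 = 3 + p)
d(-109 - 1*(-79)) + F = (3 + (-109 - 1*(-79))) + 12100/9 = (3 + (-109 + 79)) + 12100/9 = (3 - 30) + 12100/9 = -27 + 12100/9 = 11857/9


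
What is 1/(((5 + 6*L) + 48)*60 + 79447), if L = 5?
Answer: 1/84427 ≈ 1.1845e-5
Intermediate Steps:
1/(((5 + 6*L) + 48)*60 + 79447) = 1/(((5 + 6*5) + 48)*60 + 79447) = 1/(((5 + 30) + 48)*60 + 79447) = 1/((35 + 48)*60 + 79447) = 1/(83*60 + 79447) = 1/(4980 + 79447) = 1/84427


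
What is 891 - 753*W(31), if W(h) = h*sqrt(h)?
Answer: 891 - 23343*sqrt(31) ≈ -1.2908e+5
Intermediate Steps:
W(h) = h**(3/2)
891 - 753*W(31) = 891 - 23343*sqrt(31)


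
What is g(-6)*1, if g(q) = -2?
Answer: -2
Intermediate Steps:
g(-6)*1 = -2*1 = -2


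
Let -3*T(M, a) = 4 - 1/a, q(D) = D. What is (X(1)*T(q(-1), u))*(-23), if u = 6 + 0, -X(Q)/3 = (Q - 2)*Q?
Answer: 529/6 ≈ 88.167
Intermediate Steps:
X(Q) = -3*Q*(-2 + Q) (X(Q) = -3*(Q - 2)*Q = -3*(-2 + Q)*Q = -3*Q*(-2 + Q))
u = 6
T(M, a) = -4/3 + 1/(3*a) (T(M, a) = -(4 - 1/a)/3 = -4/3 + 1/(3*a))
(X(1)*T(q(-1), u))*(-23) = ((3*1*(2 - 1*1))*((⅓)*(1 - 4*6)/6))*(-23) = ((3*1*(2 - 1))*((⅓)*(⅙)*(1 - 24)))*(-23) = ((3*1*1)*((⅓)*(⅙)*(-23)))*(-23) = (3*(-23/18))*(-23) = -23/6*(-23) = 529/6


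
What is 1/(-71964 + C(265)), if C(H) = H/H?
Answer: -1/71963 ≈ -1.3896e-5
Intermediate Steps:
C(H) = 1
1/(-71964 + C(265)) = 1/(-71964 + 1) = 1/(-71963) = -1/71963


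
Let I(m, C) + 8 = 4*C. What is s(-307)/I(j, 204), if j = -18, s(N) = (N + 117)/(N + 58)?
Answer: 95/100596 ≈ 0.00094437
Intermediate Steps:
s(N) = (117 + N)/(58 + N)
I(m, C) = -8 + 4*C
s(-307)/I(j, 204) = ((117 - 307)/(58 - 307))/(-8 + 4*204) = (-190/(-249))/(-8 + 816) = -1/249*(-190)/808 = (190/249)*(1/808) = 95/100596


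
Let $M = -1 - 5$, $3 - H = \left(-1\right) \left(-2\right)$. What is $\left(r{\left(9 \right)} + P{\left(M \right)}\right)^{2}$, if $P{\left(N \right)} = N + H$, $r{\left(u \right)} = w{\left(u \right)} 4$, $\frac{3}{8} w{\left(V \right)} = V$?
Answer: $8281$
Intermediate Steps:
$H = 1$ ($H = 3 - \left(-1\right) \left(-2\right) = 3 - 2 = 1$)
$w{\left(V \right)} = \frac{8 V}{3}$
$r{\left(u \right)} = \frac{32 u}{3}$ ($r{\left(u \right)} = \frac{8 u}{3} \cdot 4 = \frac{32 u}{3}$)
$M = -6$ ($M = -1 - 5 = -6$)
$P{\left(N \right)} = 1 + N$ ($P{\left(N \right)} = N + 1 = 1 + N$)
$\left(r{\left(9 \right)} + P{\left(M \right)}\right)^{2} = \left(\frac{32}{3} \cdot 9 + \left(1 - 6\right)\right)^{2} = \left(96 - 5\right)^{2} = 91^{2} = 8281$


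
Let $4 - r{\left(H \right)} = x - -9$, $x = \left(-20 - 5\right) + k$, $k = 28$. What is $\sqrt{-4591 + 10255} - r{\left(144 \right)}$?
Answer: $8 + 4 \sqrt{354} \approx 83.26$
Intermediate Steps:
$x = 3$ ($x = \left(-20 - 5\right) + 28 = -25 + 28 = 3$)
$r{\left(H \right)} = -8$ ($r{\left(H \right)} = 4 - \left(3 - -9\right) = 4 - \left(3 + 9\right) = 4 - 12 = -8$)
$\sqrt{-4591 + 10255} - r{\left(144 \right)} = \sqrt{-4591 + 10255} - -8 = \sqrt{5664} + 8 = 4 \sqrt{354} + 8 = 8 + 4 \sqrt{354}$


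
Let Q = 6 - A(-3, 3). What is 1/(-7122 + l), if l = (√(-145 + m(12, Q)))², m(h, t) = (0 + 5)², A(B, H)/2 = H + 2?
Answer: -1/7242 ≈ -0.00013808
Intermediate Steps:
A(B, H) = 4 + 2*H (A(B, H) = 2*(H + 2) = 2*(2 + H) = 4 + 2*H)
Q = -4 (Q = 6 - (4 + 2*3) = 6 - (4 + 6) = 6 - 1*10 = 6 - 10 = -4)
m(h, t) = 25 (m(h, t) = 5² = 25)
l = -120 (l = (√(-145 + 25))² = (√(-120))² = (2*I*√30)² = -120)
1/(-7122 + l) = 1/(-7122 - 120) = 1/(-7242) = -1/7242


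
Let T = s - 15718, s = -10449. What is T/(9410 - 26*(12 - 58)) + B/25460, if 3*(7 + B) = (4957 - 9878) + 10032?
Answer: -48616273/20252157 ≈ -2.4005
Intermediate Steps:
B = 5090/3 (B = -7 + ((4957 - 9878) + 10032)/3 = -7 + (-4921 + 10032)/3 = -7 + (⅓)*5111 = -7 + 5111/3 = 5090/3 ≈ 1696.7)
T = -26167 (T = -10449 - 15718 = -26167)
T/(9410 - 26*(12 - 58)) + B/25460 = -26167/(9410 - 26*(12 - 58)) + (5090/3)/25460 = -26167/(9410 - 26*(-46)) + (5090/3)*(1/25460) = -26167/(9410 - 1*(-1196)) + 509/7638 = -26167/(9410 + 1196) + 509/7638 = -26167/10606 + 509/7638 = -48616273/20252157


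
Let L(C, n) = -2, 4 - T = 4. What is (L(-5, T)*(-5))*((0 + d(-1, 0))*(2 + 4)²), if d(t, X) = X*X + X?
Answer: 0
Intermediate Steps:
T = 0 (T = 4 - 1*4 = 4 - 4 = 0)
d(t, X) = X + X² (d(t, X) = X² + X = X + X²)
(L(-5, T)*(-5))*((0 + d(-1, 0))*(2 + 4)²) = (-2*(-5))*((0 + 0*(1 + 0))*(2 + 4)²) = 10*((0 + 0*1)*6²) = 10*((0 + 0)*36) = 10*(0*36) = 10*0 = 0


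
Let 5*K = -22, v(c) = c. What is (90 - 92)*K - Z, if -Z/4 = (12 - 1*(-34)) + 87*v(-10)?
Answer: -16436/5 ≈ -3287.2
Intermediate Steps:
K = -22/5 (K = (⅕)*(-22) = -22/5 ≈ -4.4000)
Z = 3296 (Z = -4*((12 - 1*(-34)) + 87*(-10)) = -4*((12 + 34) - 870) = -4*(46 - 870) = -4*(-824) = 3296)
(90 - 92)*K - Z = (90 - 92)*(-22/5) - 1*3296 = -2*(-22/5) - 3296 = 44/5 - 3296 = -16436/5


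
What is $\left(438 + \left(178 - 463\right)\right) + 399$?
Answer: $552$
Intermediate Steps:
$\left(438 + \left(178 - 463\right)\right) + 399 = \left(438 - 285\right) + 399 = 153 + 399 = 552$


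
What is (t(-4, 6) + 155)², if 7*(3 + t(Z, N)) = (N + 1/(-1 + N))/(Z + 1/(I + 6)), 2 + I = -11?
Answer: 484396081/21025 ≈ 23039.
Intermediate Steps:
I = -13 (I = -2 - 11 = -13)
t(Z, N) = -3 + (N + 1/(-1 + N))/(7*(-⅐ + Z)) (t(Z, N) = -3 + ((N + 1/(-1 + N))/(Z + 1/(-13 + 6)))/7 = -3 + ((N + 1/(-1 + N))/(Z + 1/(-7)))/7 = -3 + ((N + 1/(-1 + N))/(Z - ⅐))/7 = -3 + ((N + 1/(-1 + N))/(-⅐ + Z))/7 = -3 + (N + 1/(-1 + N))/(7*(-⅐ + Z)))
(t(-4, 6) + 155)² = ((-2 + 6² + 2*6 + 21*(-4) - 21*6*(-4))/(1 - 1*6 - 7*(-4) + 7*6*(-4)) + 155)² = ((-2 + 36 + 12 - 84 + 504)/(1 - 6 + 28 - 168) + 155)² = (466/(-145) + 155)² = (-1/145*466 + 155)² = (-466/145 + 155)² = (22009/145)² = 484396081/21025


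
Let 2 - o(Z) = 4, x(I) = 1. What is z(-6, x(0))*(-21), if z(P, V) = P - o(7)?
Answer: 84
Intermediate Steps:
o(Z) = -2 (o(Z) = 2 - 1*4 = 2 - 4 = -2)
z(P, V) = 2 + P (z(P, V) = P - 1*(-2) = P + 2 = 2 + P)
z(-6, x(0))*(-21) = (2 - 6)*(-21) = -4*(-21) = 84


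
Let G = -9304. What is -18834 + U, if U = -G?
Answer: -9530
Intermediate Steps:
U = 9304 (U = -1*(-9304) = 9304)
-18834 + U = -18834 + 9304 = -9530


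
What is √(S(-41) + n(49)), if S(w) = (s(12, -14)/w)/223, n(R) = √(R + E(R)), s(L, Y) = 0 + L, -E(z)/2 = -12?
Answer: √(-109716 + 83594449*√73)/9143 ≈ 2.9228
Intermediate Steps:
E(z) = 24 (E(z) = -2*(-12) = 24)
s(L, Y) = L
n(R) = √(24 + R) (n(R) = √(R + 24) = √(24 + R))
S(w) = 12/(223*w) (S(w) = (12/w)/223 = (12/w)*(1/223) = 12/(223*w))
√(S(-41) + n(49)) = √((12/223)/(-41) + √(24 + 49)) = √((12/223)*(-1/41) + √73) = √(-12/9143 + √73)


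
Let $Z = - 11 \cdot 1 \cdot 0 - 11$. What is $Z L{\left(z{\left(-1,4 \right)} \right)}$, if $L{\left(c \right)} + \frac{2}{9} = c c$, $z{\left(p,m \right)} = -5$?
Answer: $- \frac{2453}{9} \approx -272.56$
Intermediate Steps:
$L{\left(c \right)} = - \frac{2}{9} + c^{2}$ ($L{\left(c \right)} = - \frac{2}{9} + c c = - \frac{2}{9} + c^{2}$)
$Z = -11$ ($Z = \left(-11\right) 0 - 11 = 0 - 11 = -11$)
$Z L{\left(z{\left(-1,4 \right)} \right)} = - 11 \left(- \frac{2}{9} + \left(-5\right)^{2}\right) = - 11 \left(- \frac{2}{9} + 25\right) = \left(-11\right) \frac{223}{9} = - \frac{2453}{9}$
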